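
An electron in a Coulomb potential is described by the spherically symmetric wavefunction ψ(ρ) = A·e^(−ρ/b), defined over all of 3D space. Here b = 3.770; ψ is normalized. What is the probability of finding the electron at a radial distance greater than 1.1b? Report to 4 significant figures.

P ≈ 0.6227

Integrate the radial probability density 4πρ²|ψ|² over ρ > 1.1b.
Normalization gives A² = 1/(π·b^3).
Let u = ρ/b; then A², 4π and the length scale all cancel, so P = ∫_{1.1}^{∞} u^2·e^(-2·u) du ÷ ∫_{0}^{∞} u^2·e^(-2·u) du.
An antiderivative of u^2·e^(-2·u) is -(2·u^2 + 2·u + 1)·e^(-2·u)/4; evaluating from 1.1 to ∞ gives 281·e^(-11/5)/200, while the full integral is 1/4.
The region integral divided by the full integral gives P = 0.62271.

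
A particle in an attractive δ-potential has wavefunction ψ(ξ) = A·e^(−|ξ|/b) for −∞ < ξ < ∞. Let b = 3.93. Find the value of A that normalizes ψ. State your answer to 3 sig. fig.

Require ∫ |ψ|² dξ = 1 over the whole domain.
Carrying out the integral gives A² · b.
Setting this equal to 1 gives A² = 1/(b).
With b = 3.93: A² = 0.2545 and A = 0.5044.

A ≈ 0.504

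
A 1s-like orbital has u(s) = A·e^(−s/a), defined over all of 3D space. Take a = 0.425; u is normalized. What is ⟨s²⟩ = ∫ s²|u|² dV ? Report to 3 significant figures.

By definition ⟨s²⟩ = ∫ s^2 |u(s)|² 4πs² ds.
Recall ∫₀^∞ s^m e^(−s/β) ds = m!·β^(m+1), the ratio of the moment integral to the normalization integral gives ⟨s²⟩ = 3·a^2.
Putting a = 0.425 gives 0.5419.

⟨s^2⟩ ≈ 0.542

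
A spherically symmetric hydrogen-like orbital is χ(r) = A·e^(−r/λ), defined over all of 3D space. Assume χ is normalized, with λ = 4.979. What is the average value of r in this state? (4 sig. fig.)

⟨r⟩ ≈ 7.469

⟨r⟩ = ∫ r |χ|² 4πr² dr over the full domain.
Recall ∫₀^∞ r^m e^(−r/β) dr = m!·β^(m+1), evaluating both integrals, ⟨r⟩ = 3·λ/2.
Putting λ = 4.979 gives 7.4685.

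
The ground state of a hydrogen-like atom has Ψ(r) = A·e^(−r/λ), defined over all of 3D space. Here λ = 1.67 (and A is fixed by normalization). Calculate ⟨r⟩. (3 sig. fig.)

⟨r⟩ ≈ 2.51

⟨r⟩ = ∫ r |Ψ|² 4πr² dr over the full domain.
With ∫₀^∞ r^3 e^(−αr) dr = 3!/α^4, the ratio of the moment integral to the normalization integral gives ⟨r⟩ = 3·λ/2.
With λ = 1.67, ⟨r⟩ = 2.505.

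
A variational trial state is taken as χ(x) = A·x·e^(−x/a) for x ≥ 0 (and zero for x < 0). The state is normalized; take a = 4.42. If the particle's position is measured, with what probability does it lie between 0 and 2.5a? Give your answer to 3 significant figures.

P ≈ 0.875

P = ∫_{0}^{2.5a} |χ(x)|² dx.
With A² fixed by ∫|χ|² = 1, i.e. A² = (a^3/4)^(−1), substitute and integrate.
Let u = x/a; then A² and the length scale cancel, so P = ∫_{0}^{2.5} u^2·e^(-2·u) du ÷ ∫_{0}^{∞} u^2·e^(-2·u) du.
Using ∫ u^2·e^(-2·u) du = -(2·u^2 + 2·u + 1)·e^(-2·u)/4, the numerator is 1/4 - 37·e^(-5)/8 and the denominator is 1/4.
The result is P = 0.8753.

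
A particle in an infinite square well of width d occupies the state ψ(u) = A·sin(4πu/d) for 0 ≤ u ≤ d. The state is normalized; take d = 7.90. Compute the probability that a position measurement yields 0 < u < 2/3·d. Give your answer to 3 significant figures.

|ψ|² is the probability density, so P = ∫_{0}^{2/3·d} |ψ|² du.
The normalization integral ∫|ψ|²du over the whole domain equals d/2·A², and A² cancels in the ratio.
Let t = u/d; then A² and the length scale cancel, so P = ∫_{0}^{2/3} sin(4·π·t)^2 dt ÷ ∫_{0}^{1} sin(4·π·t)^2 dt.
Using ∫ sin(4·π·t)^2 dt = t/2 - sin(4·π·t)·cos(4·π·t)/(8·π), the numerator is √(3)/(32·π) + 1/3 and the denominator is 1/2.
Evaluating gives P = √(3)/(16·π) + 2/3.

P ≈ 0.701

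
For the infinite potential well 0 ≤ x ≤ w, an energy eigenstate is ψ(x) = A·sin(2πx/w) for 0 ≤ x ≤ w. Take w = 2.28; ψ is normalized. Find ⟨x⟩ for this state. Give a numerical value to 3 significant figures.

By definition ⟨x⟩ = ∫ x |ψ(x)|² dx.
Using sin²θ = (1 − cos 2θ)/2, evaluating both integrals, ⟨x⟩ = w/2.
Putting w = 2.28 gives 1.140.

⟨x⟩ ≈ 1.14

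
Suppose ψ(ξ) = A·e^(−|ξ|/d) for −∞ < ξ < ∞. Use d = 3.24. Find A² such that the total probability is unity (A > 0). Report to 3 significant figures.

A^2 ≈ 0.309

Require ∫ |ψ|² dξ = 1 over the whole domain.
Carrying out the integral gives A² · d.
Substituting d = 3.24 gives A² = 0.3086, so A = 0.5556.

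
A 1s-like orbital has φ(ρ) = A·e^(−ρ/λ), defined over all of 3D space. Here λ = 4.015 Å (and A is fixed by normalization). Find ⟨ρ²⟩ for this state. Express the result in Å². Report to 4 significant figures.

⟨ρ^2⟩ ≈ 48.36 Å^2

⟨ρ²⟩ = ∫ ρ^2 |φ|² 4πρ² dρ over the full domain.
With ∫₀^∞ ρ^4 e^(−αρ) dρ = 4!/α^5, since the A² factors cancel between numerator and denominator, ⟨ρ²⟩ = 3·λ^2.
Putting λ = 4.015 gives 48.361.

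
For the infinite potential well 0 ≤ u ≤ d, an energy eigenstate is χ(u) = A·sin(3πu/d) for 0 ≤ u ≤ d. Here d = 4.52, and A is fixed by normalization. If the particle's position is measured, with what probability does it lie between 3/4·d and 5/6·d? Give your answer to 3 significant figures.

P = ∫_{3/4·d}^{5/6·d} |χ(u)|² du.
With A² fixed by ∫|χ|² = 1, i.e. A² = (d/2)^(−1), substitute and integrate.
Let t = u/d; then A² and the length scale cancel, so P = ∫_{3/4}^{5/6} sin(3·π·t)^2 dt ÷ ∫_{0}^{1} sin(3·π·t)^2 dt.
With ∫ sin(3·π·t)^2 dt = t/2 - sin(6·π·t)/(12·π) + C, the region integral is 1/(12·π) + 1/24 and the full one is 1/2.
The result is P = (2 + π)/(12·π).

P ≈ 0.136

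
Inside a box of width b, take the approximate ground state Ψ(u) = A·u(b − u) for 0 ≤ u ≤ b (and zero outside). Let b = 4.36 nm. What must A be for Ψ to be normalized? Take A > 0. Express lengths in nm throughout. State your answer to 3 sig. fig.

A ≈ 0.138 nm^(-5/2)

The normalization condition is ∫|Ψ|² du = 1 from 0 to b.
Expanding the polynomial and integrating term by term, with Ψ = A·u(b − u), the integral evaluates to A²·[b^5/30].
So A² = (b^5/30)^(−1).
Plugging in b = 4.36 yields A = 0.1380.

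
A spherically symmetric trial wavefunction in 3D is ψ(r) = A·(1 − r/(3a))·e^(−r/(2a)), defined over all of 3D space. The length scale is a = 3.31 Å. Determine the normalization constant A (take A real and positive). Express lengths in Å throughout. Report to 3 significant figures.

A ≈ 0.0574 Å^(-3/2)

The normalization condition is ∫|ψ|² 4πr² dr = 1 from 0 to ∞.
In 3D with spherical symmetry the volume element is 4πr² dr.
With ψ = A·(1 − r/(3a))·e^(−r/(2a)), the integral evaluates to A²·[8·π·a^3/3].
With a = 3.31: A² = 0.003292 and A = 0.05737.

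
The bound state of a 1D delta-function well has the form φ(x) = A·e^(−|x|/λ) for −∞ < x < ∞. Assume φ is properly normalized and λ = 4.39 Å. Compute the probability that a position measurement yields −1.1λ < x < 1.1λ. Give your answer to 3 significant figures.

P ≈ 0.889

|φ|² is the probability density, so P = ∫_{−1.1λ}^{1.1λ} |φ|² dx.
The normalization integral ∫|φ|²dx over the whole domain equals λ·A², and A² cancels in the ratio.
By symmetry take twice the x ≥ 0 contribution in numerator and denominator; the 2's cancel. Substituting u = x/λ, A² and the length scale cancel in the ratio: P = ∫_{0}^{1.1} e^(-2·u) du / ∫_{0}^{∞} e^(-2·u) du.
An antiderivative of e^(-2·u) is -e^(-2·u)/2; evaluating from 0 to 1.1 gives 1/2 - e^(-11/5)/2, while the full integral is 1/2.
Taking the ratio, P = 0.8892.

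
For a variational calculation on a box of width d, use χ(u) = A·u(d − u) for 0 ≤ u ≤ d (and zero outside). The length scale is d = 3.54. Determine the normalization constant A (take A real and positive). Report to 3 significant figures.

The normalization condition is ∫|χ|² du = 1 from 0 to d.
Carrying out the integral gives A² · d^5/30.
Plugging in d = 3.54 yields A = 0.2323.

A ≈ 0.232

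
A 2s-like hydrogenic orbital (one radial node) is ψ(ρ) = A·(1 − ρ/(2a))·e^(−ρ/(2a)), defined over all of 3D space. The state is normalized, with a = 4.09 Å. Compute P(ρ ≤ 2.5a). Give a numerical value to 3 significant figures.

With dV = 4πρ²dρ, the probability is ∫|ψ|² dV over ρ ≤ 2.5a.
Normalization gives A² = 1/(8·π·a^3).
In terms of u = ρ/a (A², 4π and the length scale all cancel between numerator and denominator), P = [∫_{0}^{2.5} u^2·(1 - u/2)^2·e^(-u) du] / [∫_{0}^{∞} u^2·(1 - u/2)^2·e^(-u) du].
With ∫ u^2·(1 - u/2)^2·e^(-u) du = -(u^4/4 + u^2 + 2·u + 2)·e^(-u) + C, the region integral is 2 - 1473·e^(-5/2)/64 and the full one is 2.
This evaluates to P = 0.05538.

P ≈ 0.0554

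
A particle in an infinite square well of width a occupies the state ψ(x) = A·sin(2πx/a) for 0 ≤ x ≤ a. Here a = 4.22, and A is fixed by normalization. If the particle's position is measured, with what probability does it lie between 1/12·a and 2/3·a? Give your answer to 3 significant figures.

P ≈ 0.583

|ψ|² is the probability density, so P = ∫_{1/12·a}^{2/3·a} |ψ|² dx.
Since A² = 1/(a/2), this is the region integral divided by the full normalization integral.
In terms of u = x/a (A² and the length scale cancel between numerator and denominator), P = [∫_{1/12}^{2/3} sin(2·π·u)^2 du] / [∫_{0}^{1} sin(2·π·u)^2 du].
Using ∫ sin(2·π·u)^2 du = u/2 - sin(4·π·u)/(8·π), the numerator is 7/24 and the denominator is 1/2.
The result is P = 7/12.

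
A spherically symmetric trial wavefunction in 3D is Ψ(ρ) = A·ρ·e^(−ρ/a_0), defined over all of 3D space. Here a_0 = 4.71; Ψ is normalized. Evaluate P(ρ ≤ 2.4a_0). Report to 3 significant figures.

P ≈ 0.524

P = ∫ |Ψ|² 4πρ² dρ over ρ ≤ 2.4a_0.
The full normalization integral is A²·[3·π·a_0^5] = 1, fixing A².
Substituting u = ρ/a_0, A², 4π and the length scale all cancel in the ratio: P = ∫_{0}^{2.4} u^4·e^(-2·u) du / ∫_{0}^{∞} u^4·e^(-2·u) du.
With ∫ u^4·e^(-2·u) du = -(u^4/2 + u^3 + 3·u^2/2 + 3·u/2 + 3/4)·e^(-2·u) + C, the region integral is ≈ 0.39281 and the full one is 3/4.
Taking the ratio yields P = 0.5237.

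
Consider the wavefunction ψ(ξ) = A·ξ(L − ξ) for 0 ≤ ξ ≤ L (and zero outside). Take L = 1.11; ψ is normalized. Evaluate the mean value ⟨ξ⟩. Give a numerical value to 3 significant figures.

The expectation value is the |ψ|²-weighted average of ξ: ∫ ξ|ψ|² dξ.
Expanding the polynomial and integrating term by term, the ratio of the moment integral to the normalization integral gives ⟨ξ⟩ = L/2.
With L = 1.11, ⟨ξ⟩ = 0.5550.

⟨ξ⟩ ≈ 0.555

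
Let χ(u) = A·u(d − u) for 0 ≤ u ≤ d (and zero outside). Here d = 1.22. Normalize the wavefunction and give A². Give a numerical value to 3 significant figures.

The normalization condition is ∫|χ|² du = 1 from 0 to d.
Expanding the polynomial and integrating term by term, with χ = A·u(d − u), the integral evaluates to A²·[d^5/30].
Setting this equal to 1 gives A² = 1/(d^5/30).
With d = 1.22: A² = 11.10 and A = 3.332.

A^2 ≈ 11.1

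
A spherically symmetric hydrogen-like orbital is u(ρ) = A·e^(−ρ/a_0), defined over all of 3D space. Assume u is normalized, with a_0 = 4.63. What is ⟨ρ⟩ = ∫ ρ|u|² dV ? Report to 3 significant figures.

The expectation value is the |u|²-weighted average of ρ: ∫ ρ|u|² 4πρ² dρ.
Recall ∫₀^∞ ρ^m e^(−ρ/β) dρ = m!·β^(m+1), since the A² factors cancel between numerator and denominator, ⟨ρ⟩ = 3·a_0/2.
Putting a_0 = 4.63 gives 6.945.

⟨ρ⟩ ≈ 6.95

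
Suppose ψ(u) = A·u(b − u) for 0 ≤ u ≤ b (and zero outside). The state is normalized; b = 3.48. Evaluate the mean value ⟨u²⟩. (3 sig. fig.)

⟨u^2⟩ ≈ 3.46

The expectation value is the |ψ|²-weighted average of u^2: ∫ u^2|ψ|² du.
Expanding the polynomial and integrating term by term, the ratio of the moment integral to the normalization integral gives ⟨u²⟩ = 2·b^2/7.
With b = 3.48, ⟨u^2⟩ = 3.460.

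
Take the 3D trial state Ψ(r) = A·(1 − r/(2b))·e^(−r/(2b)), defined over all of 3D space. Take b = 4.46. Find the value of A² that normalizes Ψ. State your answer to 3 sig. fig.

A^2 ≈ 0.000448

Normalization requires ∫|Ψ|² 4πr² dr = 1, integrated from 0 to ∞.
The angular integral contributes 4π, leaving ∫₀^∞ r²|Ψ|² dr.
Using ∫₀^∞ rⁿ e^(−αr) dr = n!/αⁿ⁺¹, with Ψ = A·(1 − r/(2b))·e^(−r/(2b)), the integral evaluates to A²·[8·π·b^3].
So A² = (8·π·b^3)^(−1).
Plugging in b = 4.46 yields A = 0.02118.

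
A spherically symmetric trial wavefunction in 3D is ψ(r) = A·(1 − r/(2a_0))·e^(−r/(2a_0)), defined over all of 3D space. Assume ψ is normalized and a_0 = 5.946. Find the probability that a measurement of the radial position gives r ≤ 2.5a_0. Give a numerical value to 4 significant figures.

With dV = 4πr²dr, the probability is ∫|ψ|² dV over r ≤ 2.5a_0.
The full normalization integral is A²·[8·π·a_0^3] = 1, fixing A².
Substituting u = r/a_0, A², 4π and the length scale all cancel in the ratio: P = ∫_{0}^{2.5} u^2·(1 - u/2)^2·e^(-u) du / ∫_{0}^{∞} u^2·(1 - u/2)^2·e^(-u) du.
With ∫ u^2·(1 - u/2)^2·e^(-u) du = -(u^4/4 + u^2 + 2·u + 2)·e^(-u) + C, the region integral is 2 - 1473·e^(-5/2)/64 and the full one is 2.
The region integral divided by the full integral gives P = 0.055381.

P ≈ 0.05538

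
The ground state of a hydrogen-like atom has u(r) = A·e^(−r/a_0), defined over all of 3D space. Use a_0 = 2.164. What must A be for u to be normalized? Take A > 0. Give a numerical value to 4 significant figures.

A ≈ 0.1772

Require ∫ |u|² 4πr² dr = 1 over the whole domain.
(Spherical symmetry: dV = 4πr² dr.)
With ∫₀^∞ r^2 e^(−αr) dr = 2!/α^3, with u = A·e^(−r/a_0), the integral evaluates to A²·[π·a_0^3].
Setting this equal to 1 gives A² = 1/(π·a_0^3).
Plugging in a_0 = 2.164 yields A = 0.17723.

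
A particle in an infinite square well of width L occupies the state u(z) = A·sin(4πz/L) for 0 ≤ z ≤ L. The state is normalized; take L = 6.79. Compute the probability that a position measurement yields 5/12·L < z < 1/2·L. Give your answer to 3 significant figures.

|u|² is the probability density, so P = ∫_{5/12·L}^{1/2·L} |u|² dz.
With A² fixed by ∫|u|² = 1, i.e. A² = (L/2)^(−1), substitute and integrate.
In terms of t = z/L (A² and the length scale cancel between numerator and denominator), P = [∫_{5/12}^{1/2} sin(4·π·t)^2 dt] / [∫_{0}^{1} sin(4·π·t)^2 dt].
With ∫ sin(4·π·t)^2 dt = t/2 - sin(4·π·t)·cos(4·π·t)/(8·π) + C, the region integral is -√(3)/(32·π) + 1/24 and the full one is 1/2.
This works out to P = (-√(3)/16 + π/12)/π.

P ≈ 0.0489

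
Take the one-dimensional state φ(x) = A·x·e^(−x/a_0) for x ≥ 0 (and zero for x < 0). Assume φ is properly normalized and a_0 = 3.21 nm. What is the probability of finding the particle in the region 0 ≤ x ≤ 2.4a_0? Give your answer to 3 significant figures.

|φ|² is the probability density, so P = ∫_{0}^{2.4a_0} |φ|² dx.
The normalization integral ∫|φ|²dx over the whole domain equals a_0^3/4·A², and A² cancels in the ratio.
Substituting u = x/a_0, A² and the length scale cancel in the ratio: P = ∫_{0}^{2.4} u^2·e^(-2·u) du / ∫_{0}^{∞} u^2·e^(-2·u) du.
Using ∫ u^2·e^(-2·u) du = -(2·u^2 + 2·u + 1)·e^(-2·u)/4, the numerator is 1/4 - 433·e^(-24/5)/100 and the denominator is 1/4.
Evaluating gives P = 0.8575.

P ≈ 0.857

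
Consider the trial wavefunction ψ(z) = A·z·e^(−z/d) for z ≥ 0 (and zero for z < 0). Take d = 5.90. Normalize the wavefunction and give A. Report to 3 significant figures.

Require ∫ |ψ|² dz = 1 over the whole domain.
Using ∫₀^∞ zⁿ e^(−αz) dz = n!/αⁿ⁺¹, with ψ = A·z·e^(−z/d), the integral evaluates to A²·[d^3/4].
Plugging in d = 5.90 yields A = 0.1396.

A ≈ 0.140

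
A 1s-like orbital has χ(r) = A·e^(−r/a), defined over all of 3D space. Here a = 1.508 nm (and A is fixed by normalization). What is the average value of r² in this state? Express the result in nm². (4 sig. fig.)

⟨r^2⟩ ≈ 6.822 nm^2

The expectation value is the |χ|²-weighted average of r^2: ∫ r^2|χ|² 4πr² dr.
Evaluating both integrals, ⟨r²⟩ = 3·a^2.
Putting a = 1.508 gives 6.8222.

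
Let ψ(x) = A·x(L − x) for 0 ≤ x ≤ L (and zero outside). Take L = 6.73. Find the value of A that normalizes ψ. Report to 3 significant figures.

The normalization condition is ∫|ψ|² dx = 1 from 0 to L.
Expanding the polynomial and integrating term by term, ∫|ψ|² dx = A²·(L^5/30).
Substituting L = 6.73 gives A² = 0.002173, so A = 0.04661.

A ≈ 0.0466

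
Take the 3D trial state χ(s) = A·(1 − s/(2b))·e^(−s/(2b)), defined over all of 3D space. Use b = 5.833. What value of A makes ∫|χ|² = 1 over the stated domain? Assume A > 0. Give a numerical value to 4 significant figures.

A ≈ 0.01416

The normalization condition is ∫|χ|² 4πs² ds = 1 from 0 to ∞.
In 3D with spherical symmetry the volume element is 4πs² ds.
With ∫₀^∞ s^4 e^(−αs) ds = 4!/α^5, with χ = A·(1 − s/(2b))·e^(−s/(2b)), the integral evaluates to A²·[8·π·b^3].
Plugging in b = 5.833 yields A = 0.014159.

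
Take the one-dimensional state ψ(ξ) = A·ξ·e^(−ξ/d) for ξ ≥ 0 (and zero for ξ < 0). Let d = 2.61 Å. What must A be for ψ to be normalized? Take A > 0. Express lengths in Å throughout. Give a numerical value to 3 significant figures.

We need A² ∫|f|² dξ = 1, taking the integral from 0 to ∞.
Using ∫₀^∞ ξⁿ e^(−αξ) dξ = n!/αⁿ⁺¹, with ψ = A·ξ·e^(−ξ/d), the integral evaluates to A²·[d^3/4].
Hence A² = 1/[d^3/4].
With d = 2.61: A² = 0.2250 and A = 0.4743.

A ≈ 0.474 Å^(-3/2)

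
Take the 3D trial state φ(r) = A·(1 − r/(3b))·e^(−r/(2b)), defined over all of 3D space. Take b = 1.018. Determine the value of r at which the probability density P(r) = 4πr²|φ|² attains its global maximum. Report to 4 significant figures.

r ≈ 1.018

Differentiate P(r) = 4πr²|φ|² with respect to r and set to zero.
This gives r = b.
With b = 1.018, the most probable radial distance is 1.0180.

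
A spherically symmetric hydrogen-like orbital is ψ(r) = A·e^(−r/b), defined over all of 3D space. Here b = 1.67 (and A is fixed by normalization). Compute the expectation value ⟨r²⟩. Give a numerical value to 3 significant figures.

⟨r^2⟩ ≈ 8.37

The expectation value is the |ψ|²-weighted average of r^2: ∫ r^2|ψ|² 4πr² dr.
Evaluating both integrals, ⟨r²⟩ = 3·b^2.
Putting b = 1.67 gives 8.367.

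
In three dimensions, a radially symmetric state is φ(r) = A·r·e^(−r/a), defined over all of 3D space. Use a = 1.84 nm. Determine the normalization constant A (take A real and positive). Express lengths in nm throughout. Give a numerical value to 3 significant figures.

We need A² ∫|f|² 4πr² dr = 1, taking the integral from 0 to ∞.
In 3D with spherical symmetry the volume element is 4πr² dr.
With ∫₀^∞ r^4 e^(−αr) dr = 4!/α^5, carrying out the integral gives A² · 3·π·a^5.
Setting this equal to 1 gives A² = 1/(3·π·a^5).
With a = 1.84: A² = 0.005031 and A = 0.07093.

A ≈ 0.0709 nm^(-5/2)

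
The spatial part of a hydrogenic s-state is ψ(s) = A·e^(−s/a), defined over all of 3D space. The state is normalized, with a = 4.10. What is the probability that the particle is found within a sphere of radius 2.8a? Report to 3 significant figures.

P ≈ 0.918

P = ∫ |ψ|² 4πs² ds over s ≤ 2.8a.
A² is fixed by ∫₀^∞ 4πs²|ψ|² ds = 1, i.e. A² = (π·a^3)^(−1).
Let u = s/a; then A², 4π and the length scale all cancel, so P = ∫_{0}^{2.8} u^2·e^(-2·u) du ÷ ∫_{0}^{∞} u^2·e^(-2·u) du.
With ∫ u^2·e^(-2·u) du = -(2·u^2 + 2·u + 1)·e^(-2·u)/4 + C, the region integral is 1/4 - 557·e^(-28/5)/100 and the full one is 1/4.
Taking the ratio yields P = 0.9176.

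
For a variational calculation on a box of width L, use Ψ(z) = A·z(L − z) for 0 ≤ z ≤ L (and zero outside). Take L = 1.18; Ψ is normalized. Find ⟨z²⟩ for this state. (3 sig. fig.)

⟨z^2⟩ ≈ 0.398

By definition ⟨z²⟩ = ∫ z^2 |Ψ(z)|² dz.
Expanding the polynomial and integrating term by term, evaluating both integrals, ⟨z²⟩ = 2·L^2/7.
With L = 1.18, ⟨z^2⟩ = 0.3978.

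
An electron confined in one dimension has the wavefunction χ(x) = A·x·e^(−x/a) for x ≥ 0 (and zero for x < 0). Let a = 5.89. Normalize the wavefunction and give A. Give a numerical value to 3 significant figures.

A ≈ 0.140

Require ∫ |χ|² dx = 1 over the whole domain.
Carrying out the integral gives A² · a^3/4.
With a = 5.89: A² = 0.01958 and A = 0.1399.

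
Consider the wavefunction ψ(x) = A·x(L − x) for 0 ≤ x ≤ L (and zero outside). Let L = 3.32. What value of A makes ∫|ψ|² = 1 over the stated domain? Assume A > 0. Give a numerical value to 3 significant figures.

A ≈ 0.273

Require ∫ |ψ|² dx = 1 over the whole domain.
Expanding the polynomial and integrating term by term, the integral (without the A² prefactor) comes out to L^5/30.
Setting this equal to 1 gives A² = 1/(L^5/30).
Substituting L = 3.32 gives A² = 0.07438, so A = 0.2727.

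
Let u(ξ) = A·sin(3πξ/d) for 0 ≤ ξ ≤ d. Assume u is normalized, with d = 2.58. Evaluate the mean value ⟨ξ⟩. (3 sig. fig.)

⟨ξ⟩ ≈ 1.29

The expectation value is the |u|²-weighted average of ξ: ∫ ξ|u|² dξ.
Using sin²θ = (1 − cos 2θ)/2, evaluating both integrals, ⟨ξ⟩ = d/2.
With d = 2.58, ⟨ξ⟩ = 1.290.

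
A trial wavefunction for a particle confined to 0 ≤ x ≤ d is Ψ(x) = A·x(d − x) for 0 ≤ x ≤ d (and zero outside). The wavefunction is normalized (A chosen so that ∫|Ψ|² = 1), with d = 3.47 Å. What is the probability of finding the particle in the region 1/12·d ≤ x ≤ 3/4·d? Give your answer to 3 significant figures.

P = ∫_{1/12·d}^{3/4·d} |Ψ(x)|² dx.
Since A² = 1/(d^5/30), this is the region integral divided by the full normalization integral.
In terms of u = x/d (A² and the length scale cancel between numerator and denominator), P = [∫_{1/12}^{3/4} u^2·(1 - u)^2 du] / [∫_{0}^{1} u^2·(1 - u)^2 du].
Using ∫ u^2·(1 - u)^2 du = u^3·(6·u^2 - 15·u + 10)/30, the numerator is ≈ 0.029713 and the denominator is 1/30.
This works out to P = 4621/5184.

P ≈ 0.891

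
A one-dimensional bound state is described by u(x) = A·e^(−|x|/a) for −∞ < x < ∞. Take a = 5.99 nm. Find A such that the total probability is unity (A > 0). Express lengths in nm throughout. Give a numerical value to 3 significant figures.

A ≈ 0.409 nm^(-1/2)

Normalization requires ∫|u|² dx = 1, integrated from −∞ to ∞.
With u = A·e^(−|x|/a), the integral evaluates to A²·[a].
So A² = (a)^(−1).
Substituting a = 5.99 gives A² = 0.1669, so A = 0.4086.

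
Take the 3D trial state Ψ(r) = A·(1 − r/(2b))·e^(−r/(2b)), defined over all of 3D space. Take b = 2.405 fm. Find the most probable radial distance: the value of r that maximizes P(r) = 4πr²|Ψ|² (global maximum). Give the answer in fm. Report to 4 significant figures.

r ≈ 12.59 fm

Differentiate P(r) = 4πr²|Ψ|² with respect to r and set to zero.
Solving yields r = b·(√(5) + 3).
With b = 2.405, the most probable radial distance is 12.593 fm.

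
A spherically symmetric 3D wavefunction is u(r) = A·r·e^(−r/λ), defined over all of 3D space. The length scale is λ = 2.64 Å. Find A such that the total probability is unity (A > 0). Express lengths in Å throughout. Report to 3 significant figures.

Require ∫ |u|² 4πr² dr = 1 over the whole domain.
(Spherical symmetry: dV = 4πr² dr.)
Recall ∫₀^∞ r^m e^(−r/β) dr = m!·β^(m+1), with u = A·r·e^(−r/λ), the integral evaluates to A²·[3·π·λ^5].
So A² = (3·π·λ^5)^(−1).
With λ = 2.64: A² = 0.0008274 and A = 0.02876.

A ≈ 0.0288 Å^(-5/2)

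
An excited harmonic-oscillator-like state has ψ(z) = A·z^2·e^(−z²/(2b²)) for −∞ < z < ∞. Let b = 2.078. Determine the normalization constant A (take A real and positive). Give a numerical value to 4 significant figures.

A ≈ 0.1393

Require ∫ |ψ|² dz = 1 over the whole domain.
With ∫_{−∞}^{∞} z^(2m) e^(−αz²) dz = (2m−1)!!·√π / (2^m α^(m+1/2)), ∫|ψ|² dz = A²·(3·√(π)·b^5/4).
So A² = (3·√(π)·b^5/4)^(−1).
Substituting b = 2.078 gives A² = 0.019415, so A = 0.13934.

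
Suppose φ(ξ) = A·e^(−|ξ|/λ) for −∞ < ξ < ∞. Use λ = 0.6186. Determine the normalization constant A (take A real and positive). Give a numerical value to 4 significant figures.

Require ∫ |φ|² dξ = 1 over the whole domain.
With ∫₀^∞ ξ^0 e^(−αξ) dξ = 0!/α^1, the integral (without the A² prefactor) comes out to λ.
With λ = 0.6186: A² = 1.6166 and A = 1.2714.

A ≈ 1.271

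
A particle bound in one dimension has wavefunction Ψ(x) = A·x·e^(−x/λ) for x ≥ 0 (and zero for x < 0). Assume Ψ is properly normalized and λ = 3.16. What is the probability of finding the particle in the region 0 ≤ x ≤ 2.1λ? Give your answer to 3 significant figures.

P ≈ 0.790

|Ψ|² is the probability density, so P = ∫_{0}^{2.1λ} |Ψ|² dx.
With A² fixed by ∫|Ψ|² = 1, i.e. A² = (λ^3/4)^(−1), substitute and integrate.
Let u = x/λ; then A² and the length scale cancel, so P = ∫_{0}^{2.1} u^2·e^(-2·u) du ÷ ∫_{0}^{∞} u^2·e^(-2·u) du.
Using ∫ u^2·e^(-2·u) du = -(2·u^2 + 2·u + 1)·e^(-2·u)/4, the numerator is 1/4 - 701·e^(-21/5)/200 and the denominator is 1/4.
The result is P = 0.7898.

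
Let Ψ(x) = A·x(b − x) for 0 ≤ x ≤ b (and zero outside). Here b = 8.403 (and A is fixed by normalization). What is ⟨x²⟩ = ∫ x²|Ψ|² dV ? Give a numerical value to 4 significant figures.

By definition ⟨x²⟩ = ∫ x^2 |Ψ(x)|² dx.
Evaluating both integrals, ⟨x²⟩ = 2·b^2/7.
With b = 8.403, ⟨x^2⟩ = 20.174.

⟨x^2⟩ ≈ 20.17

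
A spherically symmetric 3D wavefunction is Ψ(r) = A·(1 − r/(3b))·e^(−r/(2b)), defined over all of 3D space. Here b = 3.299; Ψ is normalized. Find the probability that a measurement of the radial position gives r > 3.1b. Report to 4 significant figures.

P ≈ 0.6472

Integrate the radial probability density 4πr²|Ψ|² over r > 3.1b.
Normalization gives A² = 1/(8·π·b^3/3).
Substituting u = r/b, A², 4π and the length scale all cancel in the ratio: P = ∫_{3.1}^{∞} u^2·(1 - u/3)^2·e^(-u) du / ∫_{0}^{∞} u^2·(1 - u/3)^2·e^(-u) du.
An antiderivative of u^2·(1 - u/3)^2·e^(-u) is (-u^4 + 2·u^3 - 3·u^2 - 6·u - 6)·e^(-u)/9; evaluating from 3.1 to ∞ gives ≈ 0.431472, while the full integral is 2/3.
Taking the ratio yields P = 0.64721.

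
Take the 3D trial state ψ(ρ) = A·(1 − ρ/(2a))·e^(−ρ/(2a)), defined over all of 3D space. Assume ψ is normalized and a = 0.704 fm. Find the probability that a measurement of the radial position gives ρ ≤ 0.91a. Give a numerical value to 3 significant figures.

With dV = 4πρ²dρ, the probability is ∫|ψ|² dV over ρ ≤ 0.91a.
The full normalization integral is A²·[8·π·a^3] = 1, fixing A².
In terms of u = ρ/a (A², 4π and the length scale all cancel between numerator and denominator), P = [∫_{0}^{0.91} u^2·(1 - u/2)^2·e^(-u) du] / [∫_{0}^{∞} u^2·(1 - u/2)^2·e^(-u) du].
With ∫ u^2·(1 - u/2)^2·e^(-u) du = -(u^4/4 + u^2 + 2·u + 2)·e^(-u) + C, the region integral is ≈ 0.060019 and the full one is 2.
The region integral divided by the full integral gives P = 0.03001.

P ≈ 0.0300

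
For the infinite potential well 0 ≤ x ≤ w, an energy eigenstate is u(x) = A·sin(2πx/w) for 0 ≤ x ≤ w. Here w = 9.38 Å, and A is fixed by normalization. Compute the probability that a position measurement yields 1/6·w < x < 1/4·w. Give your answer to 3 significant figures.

P ≈ 0.152

The probability is P = ∫ |u|² dx over [1/6·w, 1/4·w].
Since A² = 1/(w/2), this is the region integral divided by the full normalization integral.
Let t = x/w; then A² and the length scale cancel, so P = ∫_{1/6}^{1/4} sin(2·π·t)^2 dt ÷ ∫_{0}^{1} sin(2·π·t)^2 dt.
With ∫ sin(2·π·t)^2 dt = t/2 - sin(4·π·t)/(8·π) + C, the region integral is √(3)/(16·π) + 1/24 and the full one is 1/2.
Taking the ratio, P = (√(3)/8 + π/12)/π.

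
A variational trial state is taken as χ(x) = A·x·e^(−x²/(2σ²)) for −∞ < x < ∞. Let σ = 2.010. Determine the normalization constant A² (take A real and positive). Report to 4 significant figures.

A^2 ≈ 0.1390

We need A² ∫|f|² dx = 1, taking the integral from −∞ to ∞.
With χ = A·x·e^(−x²/(2σ²)), the integral evaluates to A²·[√(π)·σ^3/2].
So A² = (√(π)·σ^3/2)^(−1).
Substituting σ = 2.010 gives A² = 0.13895, so A = 0.37276.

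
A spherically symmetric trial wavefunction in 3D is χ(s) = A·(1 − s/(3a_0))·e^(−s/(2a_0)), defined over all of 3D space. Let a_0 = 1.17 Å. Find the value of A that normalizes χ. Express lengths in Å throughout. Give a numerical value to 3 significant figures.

The normalization condition is ∫|χ|² 4πs² ds = 1 from 0 to ∞.
In 3D with spherical symmetry the volume element is 4πs² ds.
With ∫₀^∞ s^4 e^(−αs) ds = 4!/α^5, the integral (without the A² prefactor) comes out to 8·π·a_0^3/3.
Hence A² = 1/[8·π·a_0^3/3].
Substituting a_0 = 1.17 gives A² = 0.07453, so A = 0.2730.

A ≈ 0.273 Å^(-3/2)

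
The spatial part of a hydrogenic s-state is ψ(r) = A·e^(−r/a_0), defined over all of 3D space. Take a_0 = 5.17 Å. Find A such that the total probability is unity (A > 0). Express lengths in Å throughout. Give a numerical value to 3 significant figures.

The normalization condition is ∫|ψ|² 4πr² dr = 1 from 0 to ∞.
∫|ψ|² 4πr² dr = A²·(π·a_0^3).
Setting this equal to 1 gives A² = 1/(π·a_0^3).
Substituting a_0 = 5.17 gives A² = 0.002303, so A = 0.04799.

A ≈ 0.0480 Å^(-3/2)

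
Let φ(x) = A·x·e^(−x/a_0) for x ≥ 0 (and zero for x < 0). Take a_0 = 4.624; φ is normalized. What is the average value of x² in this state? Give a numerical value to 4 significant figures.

⟨x²⟩ = ∫ x^2 |φ|² dx over the full domain.
With ∫₀^∞ x^4 e^(−αx) dx = 4!/α^5, the ratio of the moment integral to the normalization integral gives ⟨x²⟩ = 3·a_0^2.
With a_0 = 4.624, ⟨x^2⟩ = 64.144.

⟨x^2⟩ ≈ 64.14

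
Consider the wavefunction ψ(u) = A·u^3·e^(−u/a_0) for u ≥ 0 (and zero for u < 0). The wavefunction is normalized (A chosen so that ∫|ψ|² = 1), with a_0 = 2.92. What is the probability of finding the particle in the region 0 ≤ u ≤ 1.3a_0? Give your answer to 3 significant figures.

|ψ|² is the probability density, so P = ∫_{0}^{1.3a_0} |ψ|² du.
Since A² = 1/(45·a_0^7/8), this is the region integral divided by the full normalization integral.
Substituting t = u/a_0, A² and the length scale cancel in the ratio: P = ∫_{0}^{1.3} t^6·e^(-2·t) dt / ∫_{0}^{∞} t^6·e^(-2·t) dt.
With ∫ t^6·e^(-2·t) dt = -(4·t^6 + 12·t^5 + 30·t^4 + 60·t^3 + 90·t^2 + 90·t + 45)·e^(-2·t)/8 + C, the region integral is ≈ 0.096582 and the full one is 45/8.
This works out to P = 0.01717.

P ≈ 0.0172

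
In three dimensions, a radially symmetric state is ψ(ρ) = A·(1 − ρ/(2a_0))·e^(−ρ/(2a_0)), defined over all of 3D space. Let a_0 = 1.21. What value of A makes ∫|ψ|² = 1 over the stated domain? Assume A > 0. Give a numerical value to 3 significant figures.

Normalization requires ∫|ψ|² 4πρ² dρ = 1, integrated from 0 to ∞.
(Spherical symmetry: dV = 4πρ² dρ.)
Using ∫₀^∞ ρⁿ e^(−αρ) dρ = n!/αⁿ⁺¹, the integral (without the A² prefactor) comes out to 8·π·a_0^3.
With a_0 = 1.21: A² = 0.02246 and A = 0.1499.

A ≈ 0.150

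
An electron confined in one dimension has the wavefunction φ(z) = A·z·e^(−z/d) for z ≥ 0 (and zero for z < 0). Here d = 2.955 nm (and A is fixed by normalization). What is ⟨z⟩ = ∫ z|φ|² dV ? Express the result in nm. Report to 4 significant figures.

⟨z⟩ ≈ 4.433 nm

⟨z⟩ = ∫ z |φ|² dz over the full domain.
With ∫₀^∞ z^3 e^(−αz) dz = 3!/α^4, evaluating both integrals, ⟨z⟩ = 3·d/2.
Putting d = 2.955 gives 4.4325.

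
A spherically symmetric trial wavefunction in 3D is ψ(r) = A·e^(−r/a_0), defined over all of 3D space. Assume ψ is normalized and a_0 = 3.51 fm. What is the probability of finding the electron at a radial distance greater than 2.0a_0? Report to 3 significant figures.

With dV = 4πr²dr, the probability is ∫|ψ|² dV over r > 2.0a_0.
The full normalization integral is A²·[π·a_0^3] = 1, fixing A².
Let u = r/a_0; then A², 4π and the length scale all cancel, so P = ∫_{2.0}^{∞} u^2·e^(-2·u) du ÷ ∫_{0}^{∞} u^2·e^(-2·u) du.
With ∫ u^2·e^(-2·u) du = -(2·u^2 + 2·u + 1)·e^(-2·u)/4 + C, the region integral is 13·e^(-4)/4 and the full one is 1/4.
Taking the ratio yields P = 0.2381.

P ≈ 0.238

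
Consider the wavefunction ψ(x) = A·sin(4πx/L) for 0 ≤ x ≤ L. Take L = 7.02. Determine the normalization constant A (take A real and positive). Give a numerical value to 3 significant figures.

Require ∫ |ψ|² dx = 1 over the whole domain.
With ψ = A·sin(4πx/L), the integral evaluates to A²·[L/2].
Hence A² = 1/[L/2].
Substituting L = 7.02 gives A² = 0.2849, so A = 0.5338.

A ≈ 0.534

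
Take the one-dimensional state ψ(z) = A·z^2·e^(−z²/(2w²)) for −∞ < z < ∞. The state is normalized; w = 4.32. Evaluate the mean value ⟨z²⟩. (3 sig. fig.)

⟨z^2⟩ ≈ 46.7

The expectation value is the |ψ|²-weighted average of z^2: ∫ z^2|ψ|² dz.
Using the Gaussian integral ∫_{−∞}^{∞} e^(−αz²) dz = √(π/α), evaluating both integrals, ⟨z²⟩ = 5·w^2/2.
With w = 4.32, ⟨z^2⟩ = 46.66.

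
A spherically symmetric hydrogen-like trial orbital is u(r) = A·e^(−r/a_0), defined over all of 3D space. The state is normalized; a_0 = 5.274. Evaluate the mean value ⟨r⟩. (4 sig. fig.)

⟨r⟩ ≈ 7.911

⟨r⟩ = ∫ r |u|² 4πr² dr over the full domain.
With ∫₀^∞ r^3 e^(−αr) dr = 3!/α^4, the ratio of the moment integral to the normalization integral gives ⟨r⟩ = 3·a_0/2.
Putting a_0 = 5.274 gives 7.9110.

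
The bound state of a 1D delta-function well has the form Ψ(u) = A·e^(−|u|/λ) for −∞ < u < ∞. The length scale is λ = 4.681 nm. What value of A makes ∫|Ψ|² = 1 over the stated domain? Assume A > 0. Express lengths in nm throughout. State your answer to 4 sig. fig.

Normalization requires ∫|Ψ|² du = 1, integrated from −∞ to ∞.
Using ∫₀^∞ uⁿ e^(−αu) du = n!/αⁿ⁺¹, the integral (without the A² prefactor) comes out to λ.
Plugging in λ = 4.681 yields A = 0.46220.

A ≈ 0.4622 nm^(-1/2)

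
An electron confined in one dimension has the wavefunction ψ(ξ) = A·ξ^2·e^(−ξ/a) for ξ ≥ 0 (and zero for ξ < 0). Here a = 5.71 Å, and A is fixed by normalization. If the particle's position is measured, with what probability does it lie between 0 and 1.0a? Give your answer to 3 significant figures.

|ψ|² is the probability density, so P = ∫_{0}^{1.0a} |ψ|² dξ.
With A² fixed by ∫|ψ|² = 1, i.e. A² = (3·a^5/4)^(−1), substitute and integrate.
In terms of u = ξ/a (A² and the length scale cancel between numerator and denominator), P = [∫_{0}^{1.0} u^4·e^(-2·u) du] / [∫_{0}^{∞} u^4·e^(-2·u) du].
An antiderivative of u^4·e^(-2·u) is -(u^4/2 + u^3 + 3·u^2/2 + 3·u/2 + 3/4)·e^(-2·u); evaluating from 0 to 1.0 gives 3/4 - 21·e^(-2)/4, while the full integral is 3/4.
Evaluating gives P = 0.05265.

P ≈ 0.0527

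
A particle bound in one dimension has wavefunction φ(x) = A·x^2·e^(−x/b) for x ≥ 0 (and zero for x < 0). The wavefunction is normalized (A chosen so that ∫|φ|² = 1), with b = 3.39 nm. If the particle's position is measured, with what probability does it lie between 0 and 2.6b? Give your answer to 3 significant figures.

P ≈ 0.594

The probability is P = ∫ |φ|² dx over [0, 2.6b].
The normalization integral ∫|φ|²dx over the whole domain equals 3·b^5/4·A², and A² cancels in the ratio.
In terms of u = x/b (A² and the length scale cancel between numerator and denominator), P = [∫_{0}^{2.6} u^4·e^(-2·u) du] / [∫_{0}^{∞} u^4·e^(-2·u) du].
Using ∫ u^4·e^(-2·u) du = -(u^4/2 + u^3 + 3·u^2/2 + 3·u/2 + 3/4)·e^(-2·u), the numerator is ≈ 0.44540 and the denominator is 3/4.
Evaluating gives P = 0.5939.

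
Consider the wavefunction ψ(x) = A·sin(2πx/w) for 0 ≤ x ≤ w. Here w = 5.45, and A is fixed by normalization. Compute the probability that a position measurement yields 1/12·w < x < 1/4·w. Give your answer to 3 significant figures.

|ψ|² is the probability density, so P = ∫_{1/12·w}^{1/4·w} |ψ|² dx.
The normalization integral ∫|ψ|²dx over the whole domain equals w/2·A², and A² cancels in the ratio.
Let u = x/w; then A² and the length scale cancel, so P = ∫_{1/12}^{1/4} sin(2·π·u)^2 du ÷ ∫_{0}^{1} sin(2·π·u)^2 du.
With ∫ sin(2·π·u)^2 du = u/2 - sin(4·π·u)/(8·π) + C, the region integral is √(3)/(16·π) + 1/12 and the full one is 1/2.
This works out to P = (√(3)/8 + π/6)/π.

P ≈ 0.236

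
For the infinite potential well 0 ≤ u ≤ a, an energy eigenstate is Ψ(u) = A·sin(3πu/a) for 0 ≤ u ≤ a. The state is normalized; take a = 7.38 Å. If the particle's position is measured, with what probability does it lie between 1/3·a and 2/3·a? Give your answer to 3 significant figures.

The probability is P = ∫ |Ψ|² du over [1/3·a, 2/3·a].
Since A² = 1/(a/2), this is the region integral divided by the full normalization integral.
Let t = u/a; then A² and the length scale cancel, so P = ∫_{1/3}^{2/3} sin(3·π·t)^2 dt ÷ ∫_{0}^{1} sin(3·π·t)^2 dt.
An antiderivative of sin(3·π·t)^2 is t/2 - sin(6·π·t)/(12·π); evaluating from 1/3 to 2/3 gives 1/6, while the full integral is 1/2.
Taking the ratio, P = 1/3.

P ≈ 0.333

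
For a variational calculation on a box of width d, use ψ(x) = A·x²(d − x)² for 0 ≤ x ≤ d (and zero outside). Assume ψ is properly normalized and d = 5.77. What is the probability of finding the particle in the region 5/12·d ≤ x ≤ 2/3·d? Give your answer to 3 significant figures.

The probability is P = ∫ |ψ|² dx over [5/12·d, 2/3·d].
With A² fixed by ∫|ψ|² = 1, i.e. A² = (d^9/630)^(−1), substitute and integrate.
In terms of u = x/d (A² and the length scale cancel between numerator and denominator), P = [∫_{5/12}^{2/3} u^4·(1 - u)^4 du] / [∫_{0}^{1} u^4·(1 - u)^4 du].
With ∫ u^4·(1 - u)^4 du = u^5·(70·u^4 - 315·u^3 + 540·u^2 - 420·u + 126)/630 + C, the region integral is ≈ 0.00087750 and the full one is 1/630.
Taking the ratio, P = 0.5528.

P ≈ 0.553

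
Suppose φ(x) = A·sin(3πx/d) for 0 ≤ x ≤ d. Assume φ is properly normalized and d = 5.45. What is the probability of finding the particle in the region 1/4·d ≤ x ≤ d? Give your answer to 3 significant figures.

P ≈ 0.697

|φ|² is the probability density, so P = ∫_{1/4·d}^{d} |φ|² dx.
The normalization integral ∫|φ|²dx over the whole domain equals d/2·A², and A² cancels in the ratio.
Substituting u = x/d, A² and the length scale cancel in the ratio: P = ∫_{1/4}^{1} sin(3·π·u)^2 du / ∫_{0}^{1} sin(3·π·u)^2 du.
Using ∫ sin(3·π·u)^2 du = u/2 - sin(6·π·u)/(12·π), the numerator is 3/8 - 1/(12·π) and the denominator is 1/2.
Taking the ratio, P = (-2 + 9·π)/(12·π).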